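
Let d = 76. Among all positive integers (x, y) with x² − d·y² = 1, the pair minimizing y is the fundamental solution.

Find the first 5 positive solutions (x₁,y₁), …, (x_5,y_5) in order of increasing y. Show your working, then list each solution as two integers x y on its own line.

d=76: √d = [8; 1,2,1,1,5,4,5,1,1,2,1,16] (ℓ=12, even), read p_11/q_11
a_0=8:  p_0=8·1+0=8,  q_0=8·0+1=1
…
a_2=2:  p_2=2·9+8=26,  q_2=2·1+1=3
…
a_10=2:  p_10=2·16311+8866=41488,  q_10=2·1871+1017=4759
a_11=1:  p_11=1·41488+16311=57799,  q_11=1·4759+1871=6630
fundamental: x₁=57799, y₁=6630  (since 3340724401 − 76·43956900 = 1)
n=2: (57799,6630)∘(57799,6630) = (57799·57799+76·6630·6630, 57799·6630+6630·57799) = (6681448801,766414740)
n=3: (6681448801,766414740)∘(57799,6630) = (57799·6681448801+76·6630·766414740, 57799·766414740+6630·6681448801) = (772362118440199,88596011107890)
n=4: (772362118440199,88596011107890)∘(57799,6630) = (57799·772362118440199+76·6630·88596011107890, 57799·88596011107890+6630·772362118440199) = (89283516160768675201,10241521691283453480)
n=5: (89283516160768675201,10241521691283453480)∘(57799,6630) = (57799·89283516160768675201+76·6630·10241521691283453480, 57799·10241521691283453480+6630·89283516160768675201) = (10320995900380175197444999,1183899424380388644273150)

57799 6630
6681448801 766414740
772362118440199 88596011107890
89283516160768675201 10241521691283453480
10320995900380175197444999 1183899424380388644273150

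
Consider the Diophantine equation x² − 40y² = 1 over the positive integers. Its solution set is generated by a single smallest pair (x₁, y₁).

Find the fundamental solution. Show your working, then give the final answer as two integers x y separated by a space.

√40 = [6; 3,12, …], period ℓ=2 (even) → k=1
a_0=6:  p_0=6·1+0=6,  q_0=6·0+1=1
a_1=3:  p_1=3·6+1=19,  q_1=3·1+0=3
fundamental: x₁=19, y₁=3  (since 361 − 40·9 = 1)

19 3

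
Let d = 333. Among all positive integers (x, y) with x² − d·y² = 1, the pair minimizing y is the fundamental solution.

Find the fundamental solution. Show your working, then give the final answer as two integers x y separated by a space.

√333 → a₀=18, period (4,36); ℓ=2 even so k=1
k=0  a_k=18  p_k/q_k = 18/1
k=1  a_k=4  p_k/q_k = 73/4
→ (73, 4).  Check: 73²=5329, 333·4²=5328, difference 1.

73 4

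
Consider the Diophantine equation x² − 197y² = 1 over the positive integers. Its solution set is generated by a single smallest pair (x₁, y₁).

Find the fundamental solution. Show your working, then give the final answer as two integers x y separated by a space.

d=197: √d = [14; 28] (ℓ=1, odd), read p_1/q_1
a_0=14:  p_0=14·1+0=14,  q_0=14·0+1=1
a_1=28:  p_1=28·14+1=393,  q_1=28·1+0=28
(x₁, y₁) = (393, 28);  393² − 197·28² = 1 ✓

393 28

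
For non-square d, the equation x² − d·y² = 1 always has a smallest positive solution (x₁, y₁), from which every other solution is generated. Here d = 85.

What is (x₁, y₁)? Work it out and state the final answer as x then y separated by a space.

√85 = [9; 4,1,1,4,18, …], period ℓ=5 (odd) → k=9
a_0=9:  p_0=9·1+0=9,  q_0=9·0+1=1
a_1=4:  p_1=4·9+1=37,  q_1=4·1+0=4
a_2=1:  p_2=1·37+9=46,  q_2=1·4+1=5
…
a_5=18:  p_5=18·378+83=6887,  q_5=18·41+9=747
…
a_8=1:  p_8=1·34813+27926=62739,  q_8=1·3776+3029=6805
a_9=4:  p_9=4·62739+34813=285769,  q_9=4·6805+3776=30996
→ (285769, 30996).  Check: 285769²=81663921361, 85·30996²=81663921360, difference 1.

285769 30996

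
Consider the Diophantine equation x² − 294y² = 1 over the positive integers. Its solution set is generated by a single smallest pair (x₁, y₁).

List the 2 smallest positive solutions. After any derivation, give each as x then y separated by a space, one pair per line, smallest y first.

4801 280
46099201 2688560

√294 → a₀=17, period (6,1,4,1,6,34); ℓ=6 even so k=5
a_0=17:  p_0=17·1+0=17,  q_0=17·0+1=1
a_1=6:  p_1=6·17+1=103,  q_1=6·1+0=6
…
a_4=1:  p_4=1·583+120=703,  q_4=1·34+7=41
a_5=6:  p_5=6·703+583=4801,  q_5=6·41+34=280
fundamental: x₁=4801, y₁=280  (since 23049601 − 294·78400 = 1)
(4801+280√294)^2 = 46099201 + 2688560√294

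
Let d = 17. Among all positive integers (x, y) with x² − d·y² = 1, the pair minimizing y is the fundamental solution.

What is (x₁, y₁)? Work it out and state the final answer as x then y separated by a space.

d=17: √d = [4; 8] (ℓ=1, odd), read p_1/q_1
k=0  a_k=4  p_k/q_k = 4/1
k=1  a_k=8  p_k/q_k = 33/8
→ (33, 8).  Check: 33²=1089, 17·8²=1088, difference 1.

33 8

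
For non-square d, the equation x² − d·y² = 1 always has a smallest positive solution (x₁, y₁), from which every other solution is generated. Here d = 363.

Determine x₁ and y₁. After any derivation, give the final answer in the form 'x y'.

√363 = [19; 19,38, …], period ℓ=2 (even) → k=1
a_0=19:  p_0=19·1+0=19,  q_0=19·0+1=1
a_1=19:  p_1=19·19+1=362,  q_1=19·1+0=19
fundamental: x₁=362, y₁=19  (since 131044 − 363·361 = 1)

362 19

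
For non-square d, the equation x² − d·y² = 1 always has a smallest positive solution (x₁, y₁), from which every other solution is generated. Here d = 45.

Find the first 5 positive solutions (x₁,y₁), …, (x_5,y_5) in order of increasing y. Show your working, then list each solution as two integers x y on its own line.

[6; 1,2,2,2,1,12] for √45; ℓ=6 ⇒ convergent index 5
i=0: a=6 ⇒ p=6, q=1
…
i=2: a=2 ⇒ p=20, q=3
i=3: a=2 ⇒ p=47, q=7
i=4: a=2 ⇒ p=114, q=17
i=5: a=1 ⇒ p=161, q=24
(x₁, y₁) = (161, 24);  161² − 45·24² = 1 ✓
(x_2, y_2) = (161·161 + 45·24·24, 161·24 + 24·161) = (51841, 7728)
(x_3, y_3) = (161·51841 + 45·24·7728, 161·7728 + 24·51841) = (16692641, 2488392)
(x_4, y_4) = (161·16692641 + 45·24·2488392, 161·2488392 + 24·16692641) = (5374978561, 801254496)
(x_5, y_5) = (161·5374978561 + 45·24·801254496, 161·801254496 + 24·5374978561) = (1730726404001, 258001459320)

161 24
51841 7728
16692641 2488392
5374978561 801254496
1730726404001 258001459320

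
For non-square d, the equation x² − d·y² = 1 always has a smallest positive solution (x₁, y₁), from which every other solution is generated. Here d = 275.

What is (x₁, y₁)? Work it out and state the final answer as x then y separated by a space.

199 12

√275 → a₀=16, period (1,1,2,1,1,32); ℓ=6 even so k=5
a_0=16:  p_0=16·1+0=16,  q_0=16·0+1=1
…
a_4=1:  p_4=1·83+33=116,  q_4=1·5+2=7
a_5=1:  p_5=1·116+83=199,  q_5=1·7+5=12
→ (199, 12).  Check: 199²=39601, 275·12²=39600, difference 1.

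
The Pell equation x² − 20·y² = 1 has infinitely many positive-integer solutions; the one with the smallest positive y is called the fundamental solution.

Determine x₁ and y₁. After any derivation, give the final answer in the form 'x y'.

9 2

[4; 2,8] for √20; ℓ=2 ⇒ convergent index 1
step 0: (4, 1)  from 4·(1,0) + (0,1)
step 1: (9, 2)  from 2·(4,1) + (1,0)
(x₁, y₁) = (9, 2);  9² − 20·2² = 1 ✓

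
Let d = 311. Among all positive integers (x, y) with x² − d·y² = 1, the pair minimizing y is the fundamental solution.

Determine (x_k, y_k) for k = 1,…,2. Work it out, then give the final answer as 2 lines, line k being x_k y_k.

√311 = [17; 1,1,1,2,1,…,1,1,34, …], period ℓ=16 (even) → k=15
a_0=17:  p_0=17·1+0=17,  q_0=17·0+1=1
…
a_4=2:  p_4=2·53+35=141,  q_4=2·3+2=8
a_5=1:  p_5=1·141+53=194,  q_5=1·8+3=11
a_6=6:  p_6=6·194+141=1305,  q_6=6·11+8=74
a_7=3:  p_7=3·1305+194=4109,  q_7=3·74+11=233
a_8=17:  p_8=17·4109+1305=71158,  q_8=17·233+74=4035
a_9=3:  p_9=3·71158+4109=217583,  q_9=3·4035+233=12338
a_10=6:  p_10=6·217583+71158=1376656,  q_10=6·12338+4035=78063
a_11=1:  p_11=1·1376656+217583=1594239,  q_11=1·78063+12338=90401
a_12=2:  p_12=2·1594239+1376656=4565134,  q_12=2·90401+78063=258865
a_13=1:  p_13=1·4565134+1594239=6159373,  q_13=1·258865+90401=349266
a_14=1:  p_14=1·6159373+4565134=10724507,  q_14=1·349266+258865=608131
a_15=1:  p_15=1·10724507+6159373=16883880,  q_15=1·608131+349266=957397
→ (16883880, 957397).  Check: 16883880²=285065403854400, 311·957397²=285065403854399, difference 1.
n=2: (16883880,957397)∘(16883880,957397) = (16883880·16883880+311·957397·957397, 16883880·957397+957397·16883880) = (570130807708799,32329152120720)

16883880 957397
570130807708799 32329152120720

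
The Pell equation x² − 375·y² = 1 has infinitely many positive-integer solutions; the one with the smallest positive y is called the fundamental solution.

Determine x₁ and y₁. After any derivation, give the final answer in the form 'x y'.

√375 = [19; 2,1,2,1,5,1,2,1,2,38, …], period ℓ=10 (even) → k=9
i=0: a=19 ⇒ p=19, q=1
…
i=2: a=1 ⇒ p=58, q=3
i=3: a=2 ⇒ p=155, q=8
…
i=6: a=1 ⇒ p=1433, q=74
i=7: a=2 ⇒ p=4086, q=211
i=8: a=1 ⇒ p=5519, q=285
i=9: a=2 ⇒ p=15124, q=781
fundamental: x₁=15124, y₁=781  (since 228735376 − 375·609961 = 1)

15124 781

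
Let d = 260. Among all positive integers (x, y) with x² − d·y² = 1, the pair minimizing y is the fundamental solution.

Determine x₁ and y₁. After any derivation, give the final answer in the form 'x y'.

129 8

√260 = [16; 8,32, …], period ℓ=2 (even) → k=1
i=0: a=16 ⇒ p=16, q=1
i=1: a=8 ⇒ p=129, q=8
→ (129, 8).  Check: 129²=16641, 260·8²=16640, difference 1.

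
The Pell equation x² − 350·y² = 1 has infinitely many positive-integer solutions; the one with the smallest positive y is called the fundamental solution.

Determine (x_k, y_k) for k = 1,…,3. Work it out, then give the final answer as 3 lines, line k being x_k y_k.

[18; 1,2,2,2,1,36] for √350; ℓ=6 ⇒ convergent index 5
a_0=18:  p_0=18·1+0=18,  q_0=18·0+1=1
a_1=1:  p_1=1·18+1=19,  q_1=1·1+0=1
…
a_4=2:  p_4=2·131+56=318,  q_4=2·7+3=17
a_5=1:  p_5=1·318+131=449,  q_5=1·17+7=24
→ (449, 24).  Check: 449²=201601, 350·24²=201600, difference 1.
(x_2, y_2) = (449·449 + 350·24·24, 449·24 + 24·449) = (403201, 21552)
(x_3, y_3) = (449·403201 + 350·24·21552, 449·21552 + 24·403201) = (362074049, 19353672)

449 24
403201 21552
362074049 19353672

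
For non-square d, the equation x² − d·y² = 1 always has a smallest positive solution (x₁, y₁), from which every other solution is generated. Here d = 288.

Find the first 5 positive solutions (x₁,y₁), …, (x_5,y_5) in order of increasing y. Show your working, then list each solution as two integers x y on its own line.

17 1
577 34
19601 1155
665857 39236
22619537 1332869

√288 = [16; 1,32, …], period ℓ=2 (even) → k=1
k=0  a_k=16  p_k/q_k = 16/1
k=1  a_k=1  p_k/q_k = 17/1
→ (17, 1).  Check: 17²=289, 288·1²=288, difference 1.
k=2:  x_2 = 17·17+288·1·1 = 577,  y_2 = 17·1+1·17 = 34
k=3:  x_3 = 17·577+288·1·34 = 19601,  y_3 = 17·34+1·577 = 1155
k=4:  x_4 = 17·19601+288·1·1155 = 665857,  y_4 = 17·1155+1·19601 = 39236
k=5:  x_5 = 17·665857+288·1·39236 = 22619537,  y_5 = 17·39236+1·665857 = 1332869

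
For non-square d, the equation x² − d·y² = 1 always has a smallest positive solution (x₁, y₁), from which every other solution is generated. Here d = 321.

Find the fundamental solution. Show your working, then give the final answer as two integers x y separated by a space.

√321 = [17; 1,10,1,34, …], period ℓ=4 (even) → k=3
i=0: a=17 ⇒ p=17, q=1
i=1: a=1 ⇒ p=18, q=1
i=2: a=10 ⇒ p=197, q=11
i=3: a=1 ⇒ p=215, q=12
(x₁, y₁) = (215, 12);  215² − 321·12² = 1 ✓

215 12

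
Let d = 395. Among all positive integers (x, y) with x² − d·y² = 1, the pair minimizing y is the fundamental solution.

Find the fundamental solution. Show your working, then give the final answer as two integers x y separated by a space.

√395 = [19; 1,6,1,38, …], period ℓ=4 (even) → k=3
a_0=19:  p_0=19·1+0=19,  q_0=19·0+1=1
…
a_2=6:  p_2=6·20+19=139,  q_2=6·1+1=7
a_3=1:  p_3=1·139+20=159,  q_3=1·7+1=8
fundamental: x₁=159, y₁=8  (since 25281 − 395·64 = 1)

159 8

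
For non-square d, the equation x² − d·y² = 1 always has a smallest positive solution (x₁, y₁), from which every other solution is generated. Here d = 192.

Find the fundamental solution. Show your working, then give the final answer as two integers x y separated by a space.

√192 = [13; 1,5,1,26, …], period ℓ=4 (even) → k=3
k=0  a_k=13  p_k/q_k = 13/1
k=1  a_k=1  p_k/q_k = 14/1
k=2  a_k=5  p_k/q_k = 83/6
k=3  a_k=1  p_k/q_k = 97/7
fundamental: x₁=97, y₁=7  (since 9409 − 192·49 = 1)

97 7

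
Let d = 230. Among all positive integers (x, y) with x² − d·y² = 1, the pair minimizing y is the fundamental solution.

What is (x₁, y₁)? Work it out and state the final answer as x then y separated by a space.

91 6

[15; 6,30] for √230; ℓ=2 ⇒ convergent index 1
a_0=15:  p_0=15·1+0=15,  q_0=15·0+1=1
a_1=6:  p_1=6·15+1=91,  q_1=6·1+0=6
fundamental: x₁=91, y₁=6  (since 8281 − 230·36 = 1)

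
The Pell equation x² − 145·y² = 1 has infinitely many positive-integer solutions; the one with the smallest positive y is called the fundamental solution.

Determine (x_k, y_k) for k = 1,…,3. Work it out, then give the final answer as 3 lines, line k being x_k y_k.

289 24
167041 13872
96549409 8017992

d=145: √d = [12; 24] (ℓ=1, odd), read p_1/q_1
a_0=12:  p_0=12·1+0=12,  q_0=12·0+1=1
a_1=24:  p_1=24·12+1=289,  q_1=24·1+0=24
fundamental: x₁=289, y₁=24  (since 83521 − 145·576 = 1)
(289+24√145)^2 = 167041 + 13872√145
(289+24√145)^3 = 96549409 + 8017992√145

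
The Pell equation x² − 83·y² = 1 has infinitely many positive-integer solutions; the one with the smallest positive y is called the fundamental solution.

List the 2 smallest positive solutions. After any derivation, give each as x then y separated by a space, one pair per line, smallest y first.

√83 → a₀=9, period (9,18); ℓ=2 even so k=1
a_0=9:  p_0=9·1+0=9,  q_0=9·0+1=1
a_1=9:  p_1=9·9+1=82,  q_1=9·1+0=9
(x₁, y₁) = (82, 9);  82² − 83·9² = 1 ✓
k=2:  x_2 = 82·82+83·9·9 = 13447,  y_2 = 82·9+9·82 = 1476

82 9
13447 1476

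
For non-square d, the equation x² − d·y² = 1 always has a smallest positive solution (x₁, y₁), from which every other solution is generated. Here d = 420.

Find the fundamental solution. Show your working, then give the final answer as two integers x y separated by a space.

√420 = [20; 2,40, …], period ℓ=2 (even) → k=1
k=0  a_k=20  p_k/q_k = 20/1
k=1  a_k=2  p_k/q_k = 41/2
→ (41, 2).  Check: 41²=1681, 420·2²=1680, difference 1.

41 2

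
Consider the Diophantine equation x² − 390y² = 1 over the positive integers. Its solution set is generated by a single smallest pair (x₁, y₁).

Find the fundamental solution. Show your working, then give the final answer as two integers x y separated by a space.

√390 = [19; 1,2,1,38, …], period ℓ=4 (even) → k=3
i=0: a=19 ⇒ p=19, q=1
…
i=2: a=2 ⇒ p=59, q=3
i=3: a=1 ⇒ p=79, q=4
fundamental: x₁=79, y₁=4  (since 6241 − 390·16 = 1)

79 4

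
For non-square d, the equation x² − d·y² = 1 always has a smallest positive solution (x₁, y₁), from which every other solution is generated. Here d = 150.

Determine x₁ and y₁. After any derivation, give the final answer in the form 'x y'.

49 4

[12; 4,24] for √150; ℓ=2 ⇒ convergent index 1
step 0: (12, 1)  from 12·(1,0) + (0,1)
step 1: (49, 4)  from 4·(12,1) + (1,0)
fundamental: x₁=49, y₁=4  (since 2401 − 150·16 = 1)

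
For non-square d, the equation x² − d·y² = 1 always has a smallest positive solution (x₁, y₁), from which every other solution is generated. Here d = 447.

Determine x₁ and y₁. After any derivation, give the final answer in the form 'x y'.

d=447: √d = [21; 7,42] (ℓ=2, even), read p_1/q_1
step 0: (21, 1)  from 21·(1,0) + (0,1)
step 1: (148, 7)  from 7·(21,1) + (1,0)
fundamental: x₁=148, y₁=7  (since 21904 − 447·49 = 1)

148 7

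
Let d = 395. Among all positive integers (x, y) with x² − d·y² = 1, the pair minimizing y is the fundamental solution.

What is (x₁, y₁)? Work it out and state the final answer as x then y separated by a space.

159 8

√395 → a₀=19, period (1,6,1,38); ℓ=4 even so k=3
i=0: a=19 ⇒ p=19, q=1
i=1: a=1 ⇒ p=20, q=1
i=2: a=6 ⇒ p=139, q=7
i=3: a=1 ⇒ p=159, q=8
→ (159, 8).  Check: 159²=25281, 395·8²=25280, difference 1.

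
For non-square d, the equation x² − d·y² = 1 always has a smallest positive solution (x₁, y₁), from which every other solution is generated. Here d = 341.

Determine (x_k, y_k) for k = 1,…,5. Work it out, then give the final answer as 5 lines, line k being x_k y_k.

10626551 575460
225847172311201 12230310076920
4799952989541519968951 259932027556408030380
102013890481930631287980124801 5524361894723138392975161840
2168111619829296063734843424848413751 117409826833463862093989641643997300

[18; 2,6,1,8,2,…,6,2,36] for √341; ℓ=14 ⇒ convergent index 13
k=0  a_k=18  p_k/q_k = 18/1
k=1  a_k=2  p_k/q_k = 37/2
…
k=3  a_k=1  p_k/q_k = 277/15
…
k=5  a_k=2  p_k/q_k = 5189/281
k=6  a_k=1  p_k/q_k = 7645/414
k=7  a_k=2  p_k/q_k = 20479/1109
k=8  a_k=1  p_k/q_k = 28124/1523
k=9  a_k=2  p_k/q_k = 76727/4155
k=10  a_k=8  p_k/q_k = 641940/34763
…
k=12  a_k=6  p_k/q_k = 4953942/268271
k=13  a_k=2  p_k/q_k = 10626551/575460
→ (10626551, 575460).  Check: 10626551²=112923586155601, 341·575460²=112923586155600, difference 1.
k=2:  x_2 = 10626551·10626551+341·575460·575460 = 225847172311201,  y_2 = 10626551·575460+575460·10626551 = 12230310076920
k=3:  x_3 = 10626551·225847172311201+341·575460·12230310076920 = 4799952989541519968951,  y_3 = 10626551·12230310076920+575460·225847172311201 = 259932027556408030380
k=4:  x_4 = 10626551·4799952989541519968951+341·575460·259932027556408030380 = 102013890481930631287980124801,  y_4 = 10626551·259932027556408030380+575460·4799952989541519968951 = 5524361894723138392975161840
k=5:  x_5 = 10626551·102013890481930631287980124801+341·575460·5524361894723138392975161840 = 2168111619829296063734843424848413751,  y_5 = 10626551·5524361894723138392975161840+575460·102013890481930631287980124801 = 117409826833463862093989641643997300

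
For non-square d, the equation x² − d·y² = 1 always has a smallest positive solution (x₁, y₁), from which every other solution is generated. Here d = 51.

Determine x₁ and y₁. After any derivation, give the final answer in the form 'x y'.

50 7

d=51: √d = [7; 7,14] (ℓ=2, even), read p_1/q_1
step 0: (7, 1)  from 7·(1,0) + (0,1)
step 1: (50, 7)  from 7·(7,1) + (1,0)
(x₁, y₁) = (50, 7);  50² − 51·7² = 1 ✓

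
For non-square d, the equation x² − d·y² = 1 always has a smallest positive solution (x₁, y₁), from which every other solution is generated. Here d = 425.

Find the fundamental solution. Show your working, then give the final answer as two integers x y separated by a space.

d=425: √d = [20; 1,1,1,1,1,1,40] (ℓ=7, odd), read p_13/q_13
k=0  a_k=20  p_k/q_k = 20/1
…
k=3  a_k=1  p_k/q_k = 62/3
k=4  a_k=1  p_k/q_k = 103/5
…
k=8  a_k=1  p_k/q_k = 11153/541
…
k=10  a_k=1  p_k/q_k = 33191/1610
…
k=12  a_k=1  p_k/q_k = 88420/4289
k=13  a_k=1  p_k/q_k = 143649/6968
fundamental: x₁=143649, y₁=6968  (since 20635035201 − 425·48553024 = 1)

143649 6968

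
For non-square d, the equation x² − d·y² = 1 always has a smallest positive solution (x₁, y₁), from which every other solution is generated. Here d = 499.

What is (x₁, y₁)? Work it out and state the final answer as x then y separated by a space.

4490 201

d=499: √d = [22; 2,1,21,1,2,44] (ℓ=6, even), read p_5/q_5
k=0  a_k=22  p_k/q_k = 22/1
…
k=4  a_k=1  p_k/q_k = 1519/68
k=5  a_k=2  p_k/q_k = 4490/201
(x₁, y₁) = (4490, 201);  4490² − 499·201² = 1 ✓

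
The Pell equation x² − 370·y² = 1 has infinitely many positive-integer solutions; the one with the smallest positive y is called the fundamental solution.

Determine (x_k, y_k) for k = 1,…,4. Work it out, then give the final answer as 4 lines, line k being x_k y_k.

√370 → a₀=19, period (4,4,38); ℓ=3 odd so k=5
a_0=19:  p_0=19·1+0=19,  q_0=19·0+1=1
a_1=4:  p_1=4·19+1=77,  q_1=4·1+0=4
a_2=4:  p_2=4·77+19=327,  q_2=4·4+1=17
a_3=38:  p_3=38·327+77=12503,  q_3=38·17+4=650
a_4=4:  p_4=4·12503+327=50339,  q_4=4·650+17=2617
a_5=4:  p_5=4·50339+12503=213859,  q_5=4·2617+650=11118
→ (213859, 11118).  Check: 213859²=45735671881, 370·11118²=45735671880, difference 1.
n=2: (213859,11118)∘(213859,11118) = (213859·213859+370·11118·11118, 213859·11118+11118·213859) = (91471343761,4755368724)
n=3: (91471343761,4755368724)∘(213859,11118) = (213859·91471343761+370·11118·4755368724, 213859·4755368724+11118·91471343761) = (39123940210553539,2033956799880714)
n=4: (39123940210553539,2033956799880714)∘(213859,11118) = (213859·39123940210553539+370·11118·2033956799880714, 213859·2033956799880714+11118·39123940210553539) = (16734013458886067250241,869959934526623861928)

213859 11118
91471343761 4755368724
39123940210553539 2033956799880714
16734013458886067250241 869959934526623861928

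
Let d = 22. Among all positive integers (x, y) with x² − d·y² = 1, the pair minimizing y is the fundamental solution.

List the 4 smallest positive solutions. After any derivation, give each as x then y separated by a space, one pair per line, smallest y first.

[4; 1,2,4,2,1,8] for √22; ℓ=6 ⇒ convergent index 5
step 0: (4, 1)  from 4·(1,0) + (0,1)
…
step 3: (61, 13)  from 4·(14,3) + (5,1)
step 4: (136, 29)  from 2·(61,13) + (14,3)
step 5: (197, 42)  from 1·(136,29) + (61,13)
(x₁, y₁) = (197, 42);  197² − 22·42² = 1 ✓
(x_2, y_2) = (197·197 + 22·42·42, 197·42 + 42·197) = (77617, 16548)
(x_3, y_3) = (197·77617 + 22·42·16548, 197·16548 + 42·77617) = (30580901, 6519870)
(x_4, y_4) = (197·30580901 + 22·42·6519870, 197·6519870 + 42·30580901) = (12048797377, 2568812232)

197 42
77617 16548
30580901 6519870
12048797377 2568812232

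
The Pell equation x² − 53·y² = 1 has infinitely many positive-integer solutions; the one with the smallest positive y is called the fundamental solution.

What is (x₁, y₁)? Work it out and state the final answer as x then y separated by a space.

66249 9100

d=53: √d = [7; 3,1,1,3,14] (ℓ=5, odd), read p_9/q_9
i=0: a=7 ⇒ p=7, q=1
i=1: a=3 ⇒ p=22, q=3
i=2: a=1 ⇒ p=29, q=4
i=3: a=1 ⇒ p=51, q=7
i=4: a=3 ⇒ p=182, q=25
…
i=6: a=3 ⇒ p=7979, q=1096
i=7: a=1 ⇒ p=10578, q=1453
i=8: a=1 ⇒ p=18557, q=2549
i=9: a=3 ⇒ p=66249, q=9100
fundamental: x₁=66249, y₁=9100  (since 4388930001 − 53·82810000 = 1)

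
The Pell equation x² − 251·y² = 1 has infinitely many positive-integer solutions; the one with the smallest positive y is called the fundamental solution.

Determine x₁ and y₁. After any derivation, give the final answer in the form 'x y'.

3674890 231957

[15; 1,5,2,1,2,…,5,1,30] for √251; ℓ=14 ⇒ convergent index 13
step 0: (15, 1)  from 15·(1,0) + (0,1)
step 1: (16, 1)  from 1·(15,1) + (1,0)
step 2: (95, 6)  from 5·(16,1) + (15,1)
step 3: (206, 13)  from 2·(95,6) + (16,1)
step 4: (301, 19)  from 1·(206,13) + (95,6)
step 5: (808, 51)  from 2·(301,19) + (206,13)
step 6: (1917, 121)  from 2·(808,51) + (301,19)
…
step 8: (61043, 3853)  from 2·(29563,1866) + (1917,121)
step 9: (151649, 9572)  from 2·(61043,3853) + (29563,1866)
step 10: (212692, 13425)  from 1·(151649,9572) + (61043,3853)
step 11: (577033, 36422)  from 2·(212692,13425) + (151649,9572)
step 12: (3097857, 195535)  from 5·(577033,36422) + (212692,13425)
step 13: (3674890, 231957)  from 1·(3097857,195535) + (577033,36422)
(x₁, y₁) = (3674890, 231957);  3674890² − 251·231957² = 1 ✓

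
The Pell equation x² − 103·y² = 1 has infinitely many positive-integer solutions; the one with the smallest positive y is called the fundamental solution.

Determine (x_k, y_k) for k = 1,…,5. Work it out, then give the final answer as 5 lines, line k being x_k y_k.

√103 = [10; 6,1,2,1,1,9,1,1,2,1,6,20, …], period ℓ=12 (even) → k=11
i=0: a=10 ⇒ p=10, q=1
i=1: a=6 ⇒ p=61, q=6
i=2: a=1 ⇒ p=71, q=7
i=3: a=2 ⇒ p=203, q=20
i=4: a=1 ⇒ p=274, q=27
…
i=6: a=9 ⇒ p=4567, q=450
…
i=8: a=1 ⇒ p=9611, q=947
…
i=10: a=1 ⇒ p=33877, q=3338
i=11: a=6 ⇒ p=227528, q=22419
fundamental: x₁=227528, y₁=22419  (since 51768990784 − 103·502611561 = 1)
n=2: (227528,22419)∘(227528,22419) = (227528·227528+103·22419·22419, 227528·22419+22419·227528) = (103537981567,10201900464)
n=3: (103537981567,10201900464)∘(227528,22419) = (227528·103537981567+103·22419·10201900464, 227528·10201900464+22419·103537981567) = (47115579739725224,4642436017523565)
n=4: (47115579739725224,4642436017523565)∘(227528,22419) = (227528·47115579739725224+103·22419·4642436017523565, 227528·4642436017523565+22419·47115579739725224) = (21440227253936863550977,2112568364380001494176)
n=5: (21440227253936863550977,2112568364380001494176)∘(227528,22419) = (227528·21440227253936863550977+103·22419·2112568364380001494176, 227528·2112568364380001494176+22419·21440227253936863550977) = (9756504053220377800313664488,961336909616663523916230291)

227528 22419
103537981567 10201900464
47115579739725224 4642436017523565
21440227253936863550977 2112568364380001494176
9756504053220377800313664488 961336909616663523916230291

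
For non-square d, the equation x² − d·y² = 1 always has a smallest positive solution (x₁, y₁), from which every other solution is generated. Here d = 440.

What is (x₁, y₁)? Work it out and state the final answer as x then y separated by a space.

d=440: √d = [20; 1,40] (ℓ=2, even), read p_1/q_1
k=0  a_k=20  p_k/q_k = 20/1
k=1  a_k=1  p_k/q_k = 21/1
fundamental: x₁=21, y₁=1  (since 441 − 440·1 = 1)

21 1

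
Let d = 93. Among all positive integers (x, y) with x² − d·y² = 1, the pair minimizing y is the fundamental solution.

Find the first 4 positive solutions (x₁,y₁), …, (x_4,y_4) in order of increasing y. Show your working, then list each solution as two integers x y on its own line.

√93 → a₀=9, period (1,1,1,4,6,4,1,1,1,18); ℓ=10 even so k=9
k=0  a_k=9  p_k/q_k = 9/1
…
k=5  a_k=6  p_k/q_k = 839/87
…
k=8  a_k=1  p_k/q_k = 7821/811
k=9  a_k=1  p_k/q_k = 12151/1260
→ (12151, 1260).  Check: 12151²=147646801, 93·1260²=147646800, difference 1.
(12151+1260√93)^2 = 295293601 + 30620520√93
(12151+1260√93)^3 = 7176225079351 + 744139875780√93
(12151+1260√93)^4 = 174396621583094401 + 18084087230585040√93

12151 1260
295293601 30620520
7176225079351 744139875780
174396621583094401 18084087230585040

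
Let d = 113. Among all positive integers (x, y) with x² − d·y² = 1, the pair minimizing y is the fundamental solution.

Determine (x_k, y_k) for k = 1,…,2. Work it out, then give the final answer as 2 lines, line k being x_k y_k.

1204353 113296
2900932297217 272896754976

√113 = [10; 1,1,1,2,2,1,1,1,20, …], period ℓ=9 (odd) → k=17
a_0=10:  p_0=10·1+0=10,  q_0=10·0+1=1
a_1=1:  p_1=1·10+1=11,  q_1=1·1+0=1
…
a_4=2:  p_4=2·32+21=85,  q_4=2·3+2=8
…
a_6=1:  p_6=1·202+85=287,  q_6=1·19+8=27
…
a_9=20:  p_9=20·776+489=16009,  q_9=20·73+46=1506
a_10=1:  p_10=1·16009+776=16785,  q_10=1·1506+73=1579
…
a_12=1:  p_12=1·32794+16785=49579,  q_12=1·3085+1579=4664
a_13=2:  p_13=2·49579+32794=131952,  q_13=2·4664+3085=12413
…
a_16=1:  p_16=1·445435+313483=758918,  q_16=1·41903+29490=71393
a_17=1:  p_17=1·758918+445435=1204353,  q_17=1·71393+41903=113296
→ (1204353, 113296).  Check: 1204353²=1450466148609, 113·113296²=1450466148608, difference 1.
(x_2, y_2) = (1204353·1204353 + 113·113296·113296, 1204353·113296 + 113296·1204353) = (2900932297217, 272896754976)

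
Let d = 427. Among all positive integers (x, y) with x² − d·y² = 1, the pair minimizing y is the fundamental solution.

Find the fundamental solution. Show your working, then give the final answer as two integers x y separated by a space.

62 3

√427 = [20; 1,1,1,40, …], period ℓ=4 (even) → k=3
i=0: a=20 ⇒ p=20, q=1
i=1: a=1 ⇒ p=21, q=1
i=2: a=1 ⇒ p=41, q=2
i=3: a=1 ⇒ p=62, q=3
fundamental: x₁=62, y₁=3  (since 3844 − 427·9 = 1)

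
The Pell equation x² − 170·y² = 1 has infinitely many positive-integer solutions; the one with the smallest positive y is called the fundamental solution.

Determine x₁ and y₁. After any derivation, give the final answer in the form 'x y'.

339 26

√170 = [13; 26, …], period ℓ=1 (odd) → k=1
step 0: (13, 1)  from 13·(1,0) + (0,1)
step 1: (339, 26)  from 26·(13,1) + (1,0)
fundamental: x₁=339, y₁=26  (since 114921 − 170·676 = 1)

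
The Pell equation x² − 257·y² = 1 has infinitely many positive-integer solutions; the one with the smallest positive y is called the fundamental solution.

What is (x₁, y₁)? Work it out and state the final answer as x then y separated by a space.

d=257: √d = [16; 32] (ℓ=1, odd), read p_1/q_1
a_0=16:  p_0=16·1+0=16,  q_0=16·0+1=1
a_1=32:  p_1=32·16+1=513,  q_1=32·1+0=32
fundamental: x₁=513, y₁=32  (since 263169 − 257·1024 = 1)

513 32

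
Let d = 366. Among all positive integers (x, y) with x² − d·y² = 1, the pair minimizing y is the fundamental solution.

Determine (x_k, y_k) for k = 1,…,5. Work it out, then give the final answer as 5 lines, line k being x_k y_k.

907925 47458
1648655611249 86176609300
2993711291685588725 156483795997357542
5436130649005627630680001 284151100961715516031400
9871197838993875221878594227125 515975776681174635989620332458

√366 → a₀=19, period (7,1,1,1,2,12,2,1,1,1,7,38); ℓ=12 even so k=11
k=0  a_k=19  p_k/q_k = 19/1
k=1  a_k=7  p_k/q_k = 134/7
k=2  a_k=1  p_k/q_k = 153/8
…
k=5  a_k=2  p_k/q_k = 1167/61
k=6  a_k=12  p_k/q_k = 14444/755
k=7  a_k=2  p_k/q_k = 30055/1571
k=8  a_k=1  p_k/q_k = 44499/2326
k=9  a_k=1  p_k/q_k = 74554/3897
k=10  a_k=1  p_k/q_k = 119053/6223
k=11  a_k=7  p_k/q_k = 907925/47458
(x₁, y₁) = (907925, 47458);  907925² − 366·47458² = 1 ✓
(907925+47458√366)^2 = 1648655611249 + 86176609300√366
(907925+47458√366)^3 = 2993711291685588725 + 156483795997357542√366
(907925+47458√366)^4 = 5436130649005627630680001 + 284151100961715516031400√366
(907925+47458√366)^5 = 9871197838993875221878594227125 + 515975776681174635989620332458√366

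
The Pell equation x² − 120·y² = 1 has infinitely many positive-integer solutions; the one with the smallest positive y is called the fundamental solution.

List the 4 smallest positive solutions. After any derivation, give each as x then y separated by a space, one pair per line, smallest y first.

11 1
241 22
5291 483
116161 10604

√120 = [10; 1,20, …], period ℓ=2 (even) → k=1
a_0=10:  p_0=10·1+0=10,  q_0=10·0+1=1
a_1=1:  p_1=1·10+1=11,  q_1=1·1+0=1
→ (11, 1).  Check: 11²=121, 120·1²=120, difference 1.
(11+1√120)^2 = 241 + 22√120
(11+1√120)^3 = 5291 + 483√120
(11+1√120)^4 = 116161 + 10604√120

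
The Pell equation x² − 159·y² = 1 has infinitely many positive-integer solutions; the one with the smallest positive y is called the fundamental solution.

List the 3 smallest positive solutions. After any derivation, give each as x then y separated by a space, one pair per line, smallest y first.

[12; 1,1,1,1,3,1,1,1,1,24] for √159; ℓ=10 ⇒ convergent index 9
i=0: a=12 ⇒ p=12, q=1
i=1: a=1 ⇒ p=13, q=1
i=2: a=1 ⇒ p=25, q=2
…
i=5: a=3 ⇒ p=227, q=18
i=6: a=1 ⇒ p=290, q=23
i=7: a=1 ⇒ p=517, q=41
i=8: a=1 ⇒ p=807, q=64
i=9: a=1 ⇒ p=1324, q=105
fundamental: x₁=1324, y₁=105  (since 1752976 − 159·11025 = 1)
(1324+105√159)^2 = 3505951 + 278040√159
(1324+105√159)^3 = 9283756924 + 736249815√159

1324 105
3505951 278040
9283756924 736249815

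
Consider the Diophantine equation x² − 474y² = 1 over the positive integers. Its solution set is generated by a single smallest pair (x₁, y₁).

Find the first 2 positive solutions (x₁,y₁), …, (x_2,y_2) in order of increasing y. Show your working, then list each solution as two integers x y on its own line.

√474 → a₀=21, period (1,3,2,1,1,…,3,1,42); ℓ=14 even so k=13
i=0: a=21 ⇒ p=21, q=1
i=1: a=1 ⇒ p=22, q=1
i=2: a=3 ⇒ p=87, q=4
i=3: a=2 ⇒ p=196, q=9
i=4: a=1 ⇒ p=283, q=13
i=5: a=1 ⇒ p=479, q=22
i=6: a=1 ⇒ p=762, q=35
i=7: a=6 ⇒ p=5051, q=232
i=8: a=1 ⇒ p=5813, q=267
…
i=10: a=1 ⇒ p=16677, q=766
i=11: a=2 ⇒ p=44218, q=2031
i=12: a=3 ⇒ p=149331, q=6859
i=13: a=1 ⇒ p=193549, q=8890
(x₁, y₁) = (193549, 8890);  193549² − 474·8890² = 1 ✓
(193549+8890√474)^2 = 74922430801 + 3441301220√474

193549 8890
74922430801 3441301220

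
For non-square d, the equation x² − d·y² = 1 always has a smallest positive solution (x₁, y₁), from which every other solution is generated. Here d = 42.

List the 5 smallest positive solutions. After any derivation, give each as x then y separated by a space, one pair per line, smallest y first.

[6; 2,12] for √42; ℓ=2 ⇒ convergent index 1
k=0  a_k=6  p_k/q_k = 6/1
k=1  a_k=2  p_k/q_k = 13/2
→ (13, 2).  Check: 13²=169, 42·2²=168, difference 1.
n=2: (13,2)∘(13,2) = (13·13+42·2·2, 13·2+2·13) = (337,52)
n=3: (337,52)∘(13,2) = (13·337+42·2·52, 13·52+2·337) = (8749,1350)
n=4: (8749,1350)∘(13,2) = (13·8749+42·2·1350, 13·1350+2·8749) = (227137,35048)
n=5: (227137,35048)∘(13,2) = (13·227137+42·2·35048, 13·35048+2·227137) = (5896813,909898)

13 2
337 52
8749 1350
227137 35048
5896813 909898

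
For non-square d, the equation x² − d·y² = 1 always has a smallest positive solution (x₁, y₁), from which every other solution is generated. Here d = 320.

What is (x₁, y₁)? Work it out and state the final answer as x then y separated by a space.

√320 → a₀=17, period (1,7,1,34); ℓ=4 even so k=3
k=0  a_k=17  p_k/q_k = 17/1
k=1  a_k=1  p_k/q_k = 18/1
k=2  a_k=7  p_k/q_k = 143/8
k=3  a_k=1  p_k/q_k = 161/9
fundamental: x₁=161, y₁=9  (since 25921 − 320·81 = 1)

161 9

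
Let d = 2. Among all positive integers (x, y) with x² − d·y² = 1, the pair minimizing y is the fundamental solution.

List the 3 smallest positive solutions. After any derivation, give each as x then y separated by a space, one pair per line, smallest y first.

3 2
17 12
99 70

√2 → a₀=1, period (2); ℓ=1 odd so k=1
a_0=1:  p_0=1·1+0=1,  q_0=1·0+1=1
a_1=2:  p_1=2·1+1=3,  q_1=2·1+0=2
→ (3, 2).  Check: 3²=9, 2·2²=8, difference 1.
k=2:  x_2 = 3·3+2·2·2 = 17,  y_2 = 3·2+2·3 = 12
k=3:  x_3 = 3·17+2·2·12 = 99,  y_3 = 3·12+2·17 = 70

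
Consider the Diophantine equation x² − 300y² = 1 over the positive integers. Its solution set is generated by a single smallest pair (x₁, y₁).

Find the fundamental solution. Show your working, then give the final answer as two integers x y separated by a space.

1351 78

√300 → a₀=17, period (3,8,3,34); ℓ=4 even so k=3
step 0: (17, 1)  from 17·(1,0) + (0,1)
step 1: (52, 3)  from 3·(17,1) + (1,0)
step 2: (433, 25)  from 8·(52,3) + (17,1)
step 3: (1351, 78)  from 3·(433,25) + (52,3)
→ (1351, 78).  Check: 1351²=1825201, 300·78²=1825200, difference 1.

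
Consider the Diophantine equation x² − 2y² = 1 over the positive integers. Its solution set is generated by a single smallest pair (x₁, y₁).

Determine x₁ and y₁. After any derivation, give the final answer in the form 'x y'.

3 2

[1; 2] for √2; ℓ=1 ⇒ convergent index 1
i=0: a=1 ⇒ p=1, q=1
i=1: a=2 ⇒ p=3, q=2
→ (3, 2).  Check: 3²=9, 2·2²=8, difference 1.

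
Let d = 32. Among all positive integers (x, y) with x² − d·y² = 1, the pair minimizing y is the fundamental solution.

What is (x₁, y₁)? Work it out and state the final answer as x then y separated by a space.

17 3

d=32: √d = [5; 1,1,1,10] (ℓ=4, even), read p_3/q_3
i=0: a=5 ⇒ p=5, q=1
i=1: a=1 ⇒ p=6, q=1
i=2: a=1 ⇒ p=11, q=2
i=3: a=1 ⇒ p=17, q=3
fundamental: x₁=17, y₁=3  (since 289 − 32·9 = 1)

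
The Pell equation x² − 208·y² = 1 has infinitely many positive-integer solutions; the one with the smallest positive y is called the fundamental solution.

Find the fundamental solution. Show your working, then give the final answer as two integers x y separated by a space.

d=208: √d = [14; 2,2,1,2,2,28] (ℓ=6, even), read p_5/q_5
i=0: a=14 ⇒ p=14, q=1
…
i=3: a=1 ⇒ p=101, q=7
i=4: a=2 ⇒ p=274, q=19
i=5: a=2 ⇒ p=649, q=45
(x₁, y₁) = (649, 45);  649² − 208·45² = 1 ✓

649 45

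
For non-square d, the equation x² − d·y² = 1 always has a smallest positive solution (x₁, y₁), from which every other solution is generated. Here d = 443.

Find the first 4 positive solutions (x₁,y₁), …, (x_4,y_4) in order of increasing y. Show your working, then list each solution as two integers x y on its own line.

√443 = [21; 21,42, …], period ℓ=2 (even) → k=1
a_0=21:  p_0=21·1+0=21,  q_0=21·0+1=1
a_1=21:  p_1=21·21+1=442,  q_1=21·1+0=21
fundamental: x₁=442, y₁=21  (since 195364 − 443·441 = 1)
n=2: (442,21)∘(442,21) = (442·442+443·21·21, 442·21+21·442) = (390727,18564)
n=3: (390727,18564)∘(442,21) = (442·390727+443·21·18564, 442·18564+21·390727) = (345402226,16410555)
n=4: (345402226,16410555)∘(442,21) = (442·345402226+443·21·16410555, 442·16410555+21·345402226) = (305335177057,14506912056)

442 21
390727 18564
345402226 16410555
305335177057 14506912056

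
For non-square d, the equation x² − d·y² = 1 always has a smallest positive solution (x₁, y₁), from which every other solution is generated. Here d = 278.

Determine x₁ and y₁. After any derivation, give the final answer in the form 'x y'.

2501 150

√278 = [16; 1,2,16,2,1,32, …], period ℓ=6 (even) → k=5
step 0: (16, 1)  from 16·(1,0) + (0,1)
step 1: (17, 1)  from 1·(16,1) + (1,0)
…
step 3: (817, 49)  from 16·(50,3) + (17,1)
step 4: (1684, 101)  from 2·(817,49) + (50,3)
step 5: (2501, 150)  from 1·(1684,101) + (817,49)
fundamental: x₁=2501, y₁=150  (since 6255001 − 278·22500 = 1)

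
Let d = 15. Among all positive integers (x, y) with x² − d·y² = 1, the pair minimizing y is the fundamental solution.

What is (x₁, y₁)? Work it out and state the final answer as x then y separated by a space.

4 1

[3; 1,6] for √15; ℓ=2 ⇒ convergent index 1
i=0: a=3 ⇒ p=3, q=1
i=1: a=1 ⇒ p=4, q=1
fundamental: x₁=4, y₁=1  (since 16 − 15·1 = 1)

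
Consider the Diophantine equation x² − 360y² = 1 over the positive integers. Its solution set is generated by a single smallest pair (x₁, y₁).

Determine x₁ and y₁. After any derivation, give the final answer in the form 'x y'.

19 1

[18; 1,36] for √360; ℓ=2 ⇒ convergent index 1
step 0: (18, 1)  from 18·(1,0) + (0,1)
step 1: (19, 1)  from 1·(18,1) + (1,0)
→ (19, 1).  Check: 19²=361, 360·1²=360, difference 1.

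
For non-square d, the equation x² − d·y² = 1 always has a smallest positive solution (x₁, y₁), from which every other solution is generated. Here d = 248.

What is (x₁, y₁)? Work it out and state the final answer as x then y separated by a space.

63 4

√248 → a₀=15, period (1,2,1,30); ℓ=4 even so k=3
a_0=15:  p_0=15·1+0=15,  q_0=15·0+1=1
…
a_2=2:  p_2=2·16+15=47,  q_2=2·1+1=3
a_3=1:  p_3=1·47+16=63,  q_3=1·3+1=4
(x₁, y₁) = (63, 4);  63² − 248·4² = 1 ✓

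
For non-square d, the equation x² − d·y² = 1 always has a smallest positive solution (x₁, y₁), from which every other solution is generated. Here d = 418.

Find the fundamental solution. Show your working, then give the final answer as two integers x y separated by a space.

33857 1656

√418 → a₀=20, period (2,4,20,4,2,40); ℓ=6 even so k=5
i=0: a=20 ⇒ p=20, q=1
i=1: a=2 ⇒ p=41, q=2
i=2: a=4 ⇒ p=184, q=9
…
i=4: a=4 ⇒ p=15068, q=737
i=5: a=2 ⇒ p=33857, q=1656
fundamental: x₁=33857, y₁=1656  (since 1146296449 − 418·2742336 = 1)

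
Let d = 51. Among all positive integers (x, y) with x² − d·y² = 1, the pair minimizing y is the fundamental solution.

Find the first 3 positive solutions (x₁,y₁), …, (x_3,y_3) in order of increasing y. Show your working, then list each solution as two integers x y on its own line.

50 7
4999 700
499850 69993

√51 = [7; 7,14, …], period ℓ=2 (even) → k=1
a_0=7:  p_0=7·1+0=7,  q_0=7·0+1=1
a_1=7:  p_1=7·7+1=50,  q_1=7·1+0=7
→ (50, 7).  Check: 50²=2500, 51·7²=2499, difference 1.
(50+7√51)^2 = 4999 + 700√51
(50+7√51)^3 = 499850 + 69993√51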